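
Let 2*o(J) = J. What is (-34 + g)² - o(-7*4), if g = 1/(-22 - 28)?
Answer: 2928401/2500 ≈ 1171.4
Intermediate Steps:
o(J) = J/2
g = -1/50 (g = 1/(-50) = -1/50 ≈ -0.020000)
(-34 + g)² - o(-7*4) = (-34 - 1/50)² - (-7*4)/2 = (-1701/50)² - (-28)/2 = 2893401/2500 - 1*(-14) = 2893401/2500 + 14 = 2928401/2500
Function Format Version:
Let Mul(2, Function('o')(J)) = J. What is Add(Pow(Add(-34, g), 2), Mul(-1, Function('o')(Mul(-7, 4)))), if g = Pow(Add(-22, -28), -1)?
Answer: Rational(2928401, 2500) ≈ 1171.4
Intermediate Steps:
Function('o')(J) = Mul(Rational(1, 2), J)
g = Rational(-1, 50) (g = Pow(-50, -1) = Rational(-1, 50) ≈ -0.020000)
Add(Pow(Add(-34, g), 2), Mul(-1, Function('o')(Mul(-7, 4)))) = Add(Pow(Add(-34, Rational(-1, 50)), 2), Mul(-1, Mul(Rational(1, 2), Mul(-7, 4)))) = Add(Pow(Rational(-1701, 50), 2), Mul(-1, Mul(Rational(1, 2), -28))) = Add(Rational(2893401, 2500), Mul(-1, -14)) = Add(Rational(2893401, 2500), 14) = Rational(2928401, 2500)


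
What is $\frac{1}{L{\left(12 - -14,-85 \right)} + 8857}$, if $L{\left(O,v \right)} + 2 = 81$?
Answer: $\frac{1}{8936} \approx 0.00011191$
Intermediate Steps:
$L{\left(O,v \right)} = 79$ ($L{\left(O,v \right)} = -2 + 81 = 79$)
$\frac{1}{L{\left(12 - -14,-85 \right)} + 8857} = \frac{1}{79 + 8857} = \frac{1}{8936}$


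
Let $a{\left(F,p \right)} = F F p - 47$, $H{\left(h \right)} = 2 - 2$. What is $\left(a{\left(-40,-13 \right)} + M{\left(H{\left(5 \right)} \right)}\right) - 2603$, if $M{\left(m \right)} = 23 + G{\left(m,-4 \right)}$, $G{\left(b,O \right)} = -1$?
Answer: $-23428$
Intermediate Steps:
$H{\left(h \right)} = 0$ ($H{\left(h \right)} = 2 - 2 = 0$)
$a{\left(F,p \right)} = -47 + p F^{2}$ ($a{\left(F,p \right)} = F^{2} p - 47 = p F^{2} - 47 = -47 + p F^{2}$)
$M{\left(m \right)} = 22$ ($M{\left(m \right)} = 23 - 1 = 22$)
$\left(a{\left(-40,-13 \right)} + M{\left(H{\left(5 \right)} \right)}\right) - 2603 = \left(\left(-47 - 13 \left(-40\right)^{2}\right) + 22\right) - 2603 = \left(\left(-47 - 20800\right) + 22\right) - 2603 = \left(-20847 + 22\right) - 2603 = -20825 - 2603 = -23428$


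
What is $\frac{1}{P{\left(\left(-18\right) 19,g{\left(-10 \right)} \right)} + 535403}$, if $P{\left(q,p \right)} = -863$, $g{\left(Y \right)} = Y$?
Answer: $\frac{1}{534540} \approx 1.8708 \cdot 10^{-6}$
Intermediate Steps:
$\frac{1}{P{\left(\left(-18\right) 19,g{\left(-10 \right)} \right)} + 535403} = \frac{1}{-863 + 535403} = \frac{1}{534540}$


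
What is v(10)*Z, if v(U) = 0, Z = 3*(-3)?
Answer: 0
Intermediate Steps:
Z = -9
v(10)*Z = 0*(-9) = 0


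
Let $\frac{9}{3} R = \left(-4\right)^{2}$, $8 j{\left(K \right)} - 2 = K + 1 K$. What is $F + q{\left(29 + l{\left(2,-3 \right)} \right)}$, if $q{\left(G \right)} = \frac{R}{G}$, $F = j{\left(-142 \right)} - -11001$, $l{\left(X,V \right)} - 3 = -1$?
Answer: $\frac{4079323}{372} \approx 10966.0$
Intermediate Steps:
$l{\left(X,V \right)} = 2$ ($l{\left(X,V \right)} = 3 - 1 = 2$)
$j{\left(K \right)} = \frac{1}{4} + \frac{K}{4}$ ($j{\left(K \right)} = \frac{1}{4} + \frac{K + 1 K}{8} = \frac{1}{4} + \frac{K + K}{8} = \frac{1}{4} + \frac{2 K}{8} = \frac{1}{4} + \frac{K}{4}$)
$F = \frac{43863}{4}$ ($F = \left(\frac{1}{4} + \frac{1}{4} \left(-142\right)\right) - -11001 = \left(\frac{1}{4} - \frac{71}{2}\right) + 11001 = - \frac{141}{4} + 11001 = \frac{43863}{4} \approx 10966.0$)
$R = \frac{16}{3}$ ($R = \frac{\left(-4\right)^{2}}{3} = \frac{1}{3} \cdot 16 = \frac{16}{3} \approx 5.3333$)
$q{\left(G \right)} = \frac{16}{3 G}$
$F + q{\left(29 + l{\left(2,-3 \right)} \right)} = \frac{43863}{4} + \frac{16}{3 \left(29 + 2\right)} = \frac{43863}{4} + \frac{16}{3 \cdot 31} = \frac{43863}{4} + \frac{16}{3} \cdot \frac{1}{31} = \frac{43863}{4} + \frac{16}{93} = \frac{4079323}{372}$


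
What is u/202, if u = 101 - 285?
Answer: -92/101 ≈ -0.91089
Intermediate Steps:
u = -184
u/202 = -184/202 = -184*1/202 = -92/101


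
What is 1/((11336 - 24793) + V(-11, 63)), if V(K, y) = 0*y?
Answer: -1/13457 ≈ -7.4311e-5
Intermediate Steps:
V(K, y) = 0
1/((11336 - 24793) + V(-11, 63)) = 1/((11336 - 24793) + 0) = 1/(-13457 + 0) = 1/(-13457) = -1/13457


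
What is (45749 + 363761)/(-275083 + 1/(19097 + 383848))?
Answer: -82505003475/55421659717 ≈ -1.4887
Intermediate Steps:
(45749 + 363761)/(-275083 + 1/(19097 + 383848)) = 409510/(-275083 + 1/402945) = 409510/(-110843319434/402945) = 409510*(-402945/110843319434) = -82505003475/55421659717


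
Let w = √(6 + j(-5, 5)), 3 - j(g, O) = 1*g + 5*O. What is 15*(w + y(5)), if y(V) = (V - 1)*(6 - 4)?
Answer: 120 + 15*I*√11 ≈ 120.0 + 49.749*I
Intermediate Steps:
j(g, O) = 3 - g - 5*O (j(g, O) = 3 - (1*g + 5*O) = 3 - (g + 5*O) = 3 + (-g - 5*O) = 3 - g - 5*O)
w = I*√11 (w = √(6 + (3 - 1*(-5) - 5*5)) = √(6 + (3 + 5 - 25)) = √(6 - 17) = √(-11) = I*√11 ≈ 3.3166*I)
y(V) = -2 + 2*V (y(V) = (-1 + V)*2 = -2 + 2*V)
15*(w + y(5)) = 15*(I*√11 + (-2 + 2*5)) = 15*(I*√11 + (-2 + 10)) = 15*(I*√11 + 8) = 15*(8 + I*√11) = 120 + 15*I*√11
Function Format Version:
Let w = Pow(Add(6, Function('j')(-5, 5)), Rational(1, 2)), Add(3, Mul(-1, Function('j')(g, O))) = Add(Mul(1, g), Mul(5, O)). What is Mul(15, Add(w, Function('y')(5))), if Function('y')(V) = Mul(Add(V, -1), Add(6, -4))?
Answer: Add(120, Mul(15, I, Pow(11, Rational(1, 2)))) ≈ Add(120.00, Mul(49.749, I))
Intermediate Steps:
Function('j')(g, O) = Add(3, Mul(-1, g), Mul(-5, O)) (Function('j')(g, O) = Add(3, Mul(-1, Add(Mul(1, g), Mul(5, O)))) = Add(3, Mul(-1, Add(g, Mul(5, O)))) = Add(3, Add(Mul(-1, g), Mul(-5, O))) = Add(3, Mul(-1, g), Mul(-5, O)))
w = Mul(I, Pow(11, Rational(1, 2))) (w = Pow(Add(6, Add(3, Mul(-1, -5), Mul(-5, 5))), Rational(1, 2)) = Pow(Add(6, Add(3, 5, -25)), Rational(1, 2)) = Pow(Add(6, -17), Rational(1, 2)) = Pow(-11, Rational(1, 2)) = Mul(I, Pow(11, Rational(1, 2))) ≈ Mul(3.3166, I))
Function('y')(V) = Add(-2, Mul(2, V)) (Function('y')(V) = Mul(Add(-1, V), 2) = Add(-2, Mul(2, V)))
Mul(15, Add(w, Function('y')(5))) = Mul(15, Add(Mul(I, Pow(11, Rational(1, 2))), Add(-2, Mul(2, 5)))) = Mul(15, Add(Mul(I, Pow(11, Rational(1, 2))), Add(-2, 10))) = Mul(15, Add(Mul(I, Pow(11, Rational(1, 2))), 8)) = Mul(15, Add(8, Mul(I, Pow(11, Rational(1, 2))))) = Add(120, Mul(15, I, Pow(11, Rational(1, 2))))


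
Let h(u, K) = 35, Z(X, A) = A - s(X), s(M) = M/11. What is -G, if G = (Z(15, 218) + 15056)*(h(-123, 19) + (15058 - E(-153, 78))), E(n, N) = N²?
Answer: -137591181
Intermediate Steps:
s(M) = M/11 (s(M) = M*(1/11) = M/11)
Z(X, A) = A - X/11
G = 137591181 (G = ((218 - 1/11*15) + 15056)*(35 + (15058 - 1*78²)) = ((218 - 15/11) + 15056)*(35 + (15058 - 1*6084)) = (2383/11 + 15056)*(35 + (15058 - 6084)) = 167999*(35 + 8974)/11 = (167999/11)*9009 = 137591181)
-G = -1*137591181 = -137591181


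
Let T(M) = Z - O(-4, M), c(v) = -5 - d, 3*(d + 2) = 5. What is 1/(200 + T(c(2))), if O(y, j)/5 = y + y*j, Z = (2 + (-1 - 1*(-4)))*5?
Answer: 3/455 ≈ 0.0065934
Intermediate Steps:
d = -1/3 (d = -2 + (1/3)*5 = -2 + 5/3 = -1/3 ≈ -0.33333)
Z = 25 (Z = (2 + (-1 + 4))*5 = (2 + 3)*5 = 5*5 = 25)
O(y, j) = 5*y + 5*j*y (O(y, j) = 5*(y + y*j) = 5*(y + j*y) = 5*y + 5*j*y)
c(v) = -14/3 (c(v) = -5 - 1*(-1/3) = -5 + 1/3 = -14/3)
T(M) = 45 + 20*M (T(M) = 25 - 5*(-4)*(1 + M) = 25 - (-20 - 20*M) = 25 + (20 + 20*M) = 45 + 20*M)
1/(200 + T(c(2))) = 1/(200 + (45 + 20*(-14/3))) = 1/(200 + (45 - 280/3)) = 1/(200 - 145/3) = 1/(455/3) = 3/455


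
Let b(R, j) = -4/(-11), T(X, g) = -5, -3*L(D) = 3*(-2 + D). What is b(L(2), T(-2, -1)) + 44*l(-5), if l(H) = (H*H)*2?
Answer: 24204/11 ≈ 2200.4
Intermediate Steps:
L(D) = 2 - D (L(D) = -(-2 + D) = -(-6 + 3*D)/3 = 2 - D)
b(R, j) = 4/11 (b(R, j) = -4*(-1/11) = 4/11)
l(H) = 2*H**2 (l(H) = H**2*2 = 2*H**2)
b(L(2), T(-2, -1)) + 44*l(-5) = 4/11 + 44*(2*(-5)**2) = 4/11 + 44*(2*25) = 4/11 + 44*50 = 4/11 + 2200 = 24204/11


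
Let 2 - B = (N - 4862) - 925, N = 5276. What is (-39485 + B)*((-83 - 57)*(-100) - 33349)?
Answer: 754069228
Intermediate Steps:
B = 513 (B = 2 - ((5276 - 4862) - 925) = 2 - (414 - 925) = 2 - 1*(-511) = 2 + 511 = 513)
(-39485 + B)*((-83 - 57)*(-100) - 33349) = (-39485 + 513)*((-83 - 57)*(-100) - 33349) = -38972*(-140*(-100) - 33349) = -38972*(14000 - 33349) = -38972*(-19349) = 754069228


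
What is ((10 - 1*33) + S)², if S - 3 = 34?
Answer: 196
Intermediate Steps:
S = 37 (S = 3 + 34 = 37)
((10 - 1*33) + S)² = ((10 - 1*33) + 37)² = ((10 - 33) + 37)² = (-23 + 37)² = 14² = 196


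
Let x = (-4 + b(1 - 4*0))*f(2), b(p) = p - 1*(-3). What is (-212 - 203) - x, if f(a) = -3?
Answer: -415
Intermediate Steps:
b(p) = 3 + p (b(p) = p + 3 = 3 + p)
x = 0 (x = (-4 + (3 + (1 - 4*0)))*(-3) = (-4 + (3 + (1 + 0)))*(-3) = (-4 + (3 + 1))*(-3) = (-4 + 4)*(-3) = 0*(-3) = 0)
(-212 - 203) - x = (-212 - 203) - 1*0 = -415 + 0 = -415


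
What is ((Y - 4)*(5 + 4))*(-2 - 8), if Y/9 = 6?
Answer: -4500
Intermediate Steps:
Y = 54 (Y = 9*6 = 54)
((Y - 4)*(5 + 4))*(-2 - 8) = ((54 - 4)*(5 + 4))*(-2 - 8) = (50*9)*(-10) = 450*(-10) = -4500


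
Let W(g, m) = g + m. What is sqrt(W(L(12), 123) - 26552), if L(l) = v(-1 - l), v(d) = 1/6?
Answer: I*sqrt(951438)/6 ≈ 162.57*I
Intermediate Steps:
v(d) = 1/6
L(l) = 1/6
sqrt(W(L(12), 123) - 26552) = sqrt((1/6 + 123) - 26552) = sqrt(739/6 - 26552) = sqrt(-158573/6) = I*sqrt(951438)/6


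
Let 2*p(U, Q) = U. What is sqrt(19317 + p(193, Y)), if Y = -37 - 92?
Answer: sqrt(77654)/2 ≈ 139.33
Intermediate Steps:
Y = -129
p(U, Q) = U/2
sqrt(19317 + p(193, Y)) = sqrt(19317 + (1/2)*193) = sqrt(19317 + 193/2) = sqrt(38827/2) = sqrt(77654)/2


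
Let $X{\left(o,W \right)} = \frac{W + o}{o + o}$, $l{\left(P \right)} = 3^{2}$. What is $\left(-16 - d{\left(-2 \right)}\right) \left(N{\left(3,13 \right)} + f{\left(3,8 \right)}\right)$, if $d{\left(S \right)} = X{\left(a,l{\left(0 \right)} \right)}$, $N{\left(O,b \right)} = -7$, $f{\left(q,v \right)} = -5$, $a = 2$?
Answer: $225$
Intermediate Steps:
$l{\left(P \right)} = 9$
$X{\left(o,W \right)} = \frac{W + o}{2 o}$
$d{\left(S \right)} = \frac{11}{4}$ ($d{\left(S \right)} = \frac{9 + 2}{2 \cdot 2} = \frac{1}{2} \cdot \frac{1}{2} \cdot 11 = \frac{11}{4}$)
$\left(-16 - d{\left(-2 \right)}\right) \left(N{\left(3,13 \right)} + f{\left(3,8 \right)}\right) = \left(-16 - \frac{11}{4}\right) \left(-7 - 5\right) = \left(-16 - \frac{11}{4}\right) \left(-12\right) = \left(- \frac{75}{4}\right) \left(-12\right) = 225$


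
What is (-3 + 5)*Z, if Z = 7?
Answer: 14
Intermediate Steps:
(-3 + 5)*Z = (-3 + 5)*7 = 2*7 = 14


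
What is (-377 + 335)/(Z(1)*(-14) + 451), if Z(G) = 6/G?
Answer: -42/367 ≈ -0.11444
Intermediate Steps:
(-377 + 335)/(Z(1)*(-14) + 451) = (-377 + 335)/((6/1)*(-14) + 451) = -42/((6*1)*(-14) + 451) = -42/(6*(-14) + 451) = -42/(-84 + 451) = -42/367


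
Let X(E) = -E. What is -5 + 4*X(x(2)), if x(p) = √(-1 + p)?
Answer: -9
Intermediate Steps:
-5 + 4*X(x(2)) = -5 + 4*(-√(-1 + 2)) = -5 + 4*(-√1) = -5 + 4*(-1*1) = -5 + 4*(-1) = -5 - 4 = -9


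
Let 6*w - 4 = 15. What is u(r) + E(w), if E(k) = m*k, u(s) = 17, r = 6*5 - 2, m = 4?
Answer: 89/3 ≈ 29.667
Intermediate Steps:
r = 28 (r = 30 - 2 = 28)
w = 19/6 (w = ⅔ + (⅙)*15 = ⅔ + 5/2 = 19/6 ≈ 3.1667)
E(k) = 4*k
u(r) + E(w) = 17 + 4*(19/6) = 17 + 38/3 = 89/3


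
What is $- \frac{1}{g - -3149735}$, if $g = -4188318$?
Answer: $\frac{1}{1038583} \approx 9.6285 \cdot 10^{-7}$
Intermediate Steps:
$- \frac{1}{g - -3149735} = - \frac{1}{-4188318 - -3149735} = - \frac{1}{-4188318 + 3149735} = - \frac{1}{-1038583} = \left(-1\right) \left(- \frac{1}{1038583}\right) = \frac{1}{1038583}$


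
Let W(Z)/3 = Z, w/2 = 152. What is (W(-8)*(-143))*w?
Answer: 1043328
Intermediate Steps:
w = 304 (w = 2*152 = 304)
W(Z) = 3*Z
(W(-8)*(-143))*w = ((3*(-8))*(-143))*304 = -24*(-143)*304 = 3432*304 = 1043328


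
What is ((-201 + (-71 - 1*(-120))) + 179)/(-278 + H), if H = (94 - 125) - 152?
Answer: -27/461 ≈ -0.058568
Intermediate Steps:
H = -183 (H = -31 - 152 = -183)
((-201 + (-71 - 1*(-120))) + 179)/(-278 + H) = ((-201 + (-71 - 1*(-120))) + 179)/(-278 - 183) = ((-201 + (-71 + 120)) + 179)/(-461) = ((-201 + 49) + 179)*(-1/461) = (-152 + 179)*(-1/461) = 27*(-1/461) = -27/461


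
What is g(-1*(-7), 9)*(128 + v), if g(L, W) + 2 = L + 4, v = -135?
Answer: -63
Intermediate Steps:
g(L, W) = 2 + L (g(L, W) = -2 + (L + 4) = -2 + (4 + L) = 2 + L)
g(-1*(-7), 9)*(128 + v) = (2 - 1*(-7))*(128 - 135) = (2 + 7)*(-7) = 9*(-7) = -63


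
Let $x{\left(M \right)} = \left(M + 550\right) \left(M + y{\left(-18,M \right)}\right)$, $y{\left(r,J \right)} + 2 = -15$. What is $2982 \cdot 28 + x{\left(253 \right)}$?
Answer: $273004$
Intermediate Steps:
$y{\left(r,J \right)} = -17$ ($y{\left(r,J \right)} = -2 - 15 = -17$)
$x{\left(M \right)} = \left(-17 + M\right) \left(550 + M\right)$ ($x{\left(M \right)} = \left(M + 550\right) \left(M - 17\right) = \left(550 + M\right) \left(-17 + M\right) = \left(-17 + M\right) \left(550 + M\right)$)
$2982 \cdot 28 + x{\left(253 \right)} = 2982 \cdot 28 + \left(-9350 + 253^{2} + 533 \cdot 253\right) = 83496 + \left(-9350 + 64009 + 134849\right) = 83496 + 189508 = 273004$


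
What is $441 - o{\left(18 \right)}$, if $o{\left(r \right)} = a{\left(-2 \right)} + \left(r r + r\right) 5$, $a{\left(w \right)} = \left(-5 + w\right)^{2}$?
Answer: $-1318$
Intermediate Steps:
$o{\left(r \right)} = 49 + 5 r + 5 r^{2}$ ($o{\left(r \right)} = \left(-5 - 2\right)^{2} + \left(r r + r\right) 5 = \left(-7\right)^{2} + \left(r^{2} + r\right) 5 = 49 + \left(r + r^{2}\right) 5 = 49 + \left(5 r + 5 r^{2}\right) = 49 + 5 r + 5 r^{2}$)
$441 - o{\left(18 \right)} = 441 - \left(49 + 5 \cdot 18 + 5 \cdot 18^{2}\right) = 441 - \left(49 + 90 + 5 \cdot 324\right) = 441 - \left(49 + 90 + 1620\right) = 441 - 1759 = -1318$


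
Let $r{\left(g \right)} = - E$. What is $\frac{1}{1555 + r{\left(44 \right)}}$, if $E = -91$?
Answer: $\frac{1}{1646} \approx 0.00060753$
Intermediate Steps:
$r{\left(g \right)} = 91$ ($r{\left(g \right)} = \left(-1\right) \left(-91\right) = 91$)
$\frac{1}{1555 + r{\left(44 \right)}} = \frac{1}{1555 + 91} = \frac{1}{1646}$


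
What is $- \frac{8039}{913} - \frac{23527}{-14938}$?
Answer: $- \frac{1280603}{177122} \approx -7.2301$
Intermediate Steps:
$- \frac{8039}{913} - \frac{23527}{-14938} = \left(-8039\right) \frac{1}{913} - - \frac{3361}{2134} = - \frac{8039}{913} + \frac{3361}{2134} = - \frac{1280603}{177122}$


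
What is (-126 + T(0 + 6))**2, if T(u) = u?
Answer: 14400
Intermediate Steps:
(-126 + T(0 + 6))**2 = (-126 + (0 + 6))**2 = (-126 + 6)**2 = (-120)**2 = 14400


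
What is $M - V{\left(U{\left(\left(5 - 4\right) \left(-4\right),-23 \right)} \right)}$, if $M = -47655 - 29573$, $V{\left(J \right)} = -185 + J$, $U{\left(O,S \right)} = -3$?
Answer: $-77040$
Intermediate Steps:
$M = -77228$
$M - V{\left(U{\left(\left(5 - 4\right) \left(-4\right),-23 \right)} \right)} = -77228 - \left(-185 - 3\right) = -77228 - -188 = -77228 + 188 = -77040$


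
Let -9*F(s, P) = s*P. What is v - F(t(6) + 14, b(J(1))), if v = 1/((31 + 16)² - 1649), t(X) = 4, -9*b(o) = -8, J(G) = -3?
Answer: 8969/5040 ≈ 1.7796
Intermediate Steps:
b(o) = 8/9 (b(o) = -⅑*(-8) = 8/9)
F(s, P) = -P*s/9 (F(s, P) = -s*P/9 = -P*s/9)
v = 1/560 (v = 1/(47² - 1649) = 1/(2209 - 1649) = 1/560 ≈ 0.0017857)
v - F(t(6) + 14, b(J(1))) = 1/560 - (-1)*8*(4 + 14)/(9*9) = 1/560 - (-1)*8*18/(9*9) = 1/560 - 1*(-16/9) = 1/560 + 16/9 = 8969/5040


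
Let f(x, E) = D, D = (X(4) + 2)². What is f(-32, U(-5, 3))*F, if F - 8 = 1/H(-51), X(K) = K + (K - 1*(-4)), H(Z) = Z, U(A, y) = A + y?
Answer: 79772/51 ≈ 1564.2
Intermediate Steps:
X(K) = 4 + 2*K (X(K) = K + (K + 4) = K + (4 + K) = 4 + 2*K)
F = 407/51 (F = 8 + 1/(-51) = 8 - 1/51 = 407/51 ≈ 7.9804)
D = 196 (D = ((4 + 2*4) + 2)² = ((4 + 8) + 2)² = (12 + 2)² = 14² = 196)
f(x, E) = 196
f(-32, U(-5, 3))*F = 196*(407/51) = 79772/51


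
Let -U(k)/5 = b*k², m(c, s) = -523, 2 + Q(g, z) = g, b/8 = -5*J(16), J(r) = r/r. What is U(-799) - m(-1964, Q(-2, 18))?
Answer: 127680723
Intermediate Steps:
J(r) = 1
b = -40 (b = 8*(-5*1) = 8*(-5) = -40)
Q(g, z) = -2 + g
U(k) = 200*k² (U(k) = -(-200)*k² = 200*k²)
U(-799) - m(-1964, Q(-2, 18)) = 200*(-799)² - 1*(-523) = 200*638401 + 523 = 127680200 + 523 = 127680723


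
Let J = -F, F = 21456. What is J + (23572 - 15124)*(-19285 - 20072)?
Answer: -332509392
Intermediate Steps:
J = -21456 (J = -1*21456 = -21456)
J + (23572 - 15124)*(-19285 - 20072) = -21456 + (23572 - 15124)*(-19285 - 20072) = -21456 + 8448*(-39357) = -21456 - 332487936 = -332509392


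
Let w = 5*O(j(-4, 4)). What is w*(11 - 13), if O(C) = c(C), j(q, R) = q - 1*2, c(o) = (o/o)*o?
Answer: 60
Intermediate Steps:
c(o) = o (c(o) = 1*o = o)
j(q, R) = -2 + q (j(q, R) = q - 2 = -2 + q)
O(C) = C
w = -30 (w = 5*(-2 - 4) = 5*(-6) = -30)
w*(11 - 13) = -30*(11 - 13) = -30*(-2) = 60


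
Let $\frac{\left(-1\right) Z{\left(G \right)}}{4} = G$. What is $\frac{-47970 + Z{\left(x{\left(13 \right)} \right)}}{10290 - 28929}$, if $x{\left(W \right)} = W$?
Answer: $\frac{48022}{18639} \approx 2.5764$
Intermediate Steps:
$Z{\left(G \right)} = - 4 G$
$\frac{-47970 + Z{\left(x{\left(13 \right)} \right)}}{10290 - 28929} = \frac{-47970 - 52}{10290 - 28929} = - \frac{48022}{10290 - 28929} = - \frac{48022}{-18639} = \left(-48022\right) \left(- \frac{1}{18639}\right) = \frac{48022}{18639}$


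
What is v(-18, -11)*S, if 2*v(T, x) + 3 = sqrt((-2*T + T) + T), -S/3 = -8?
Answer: -36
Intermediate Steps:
S = 24 (S = -3*(-8) = 24)
v(T, x) = -3/2 (v(T, x) = -3/2 + sqrt((-2*T + T) + T)/2 = -3/2 + sqrt(-T + T)/2 = -3/2 + sqrt(0)/2 = -3/2 + (1/2)*0 = -3/2 + 0 = -3/2)
v(-18, -11)*S = -3/2*24 = -36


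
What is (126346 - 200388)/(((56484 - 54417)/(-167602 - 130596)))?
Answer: 22079176316/2067 ≈ 1.0682e+7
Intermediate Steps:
(126346 - 200388)/(((56484 - 54417)/(-167602 - 130596))) = -74042/(2067/(-298198)) = -74042/(2067*(-1/298198)) = -74042/(-2067/298198) = -74042*(-298198/2067) = 22079176316/2067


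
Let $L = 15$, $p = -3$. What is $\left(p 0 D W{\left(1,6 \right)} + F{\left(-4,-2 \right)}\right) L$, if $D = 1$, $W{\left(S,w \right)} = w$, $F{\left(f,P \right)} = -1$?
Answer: $-15$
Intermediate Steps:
$\left(p 0 D W{\left(1,6 \right)} + F{\left(-4,-2 \right)}\right) L = \left(\left(-3\right) 0 \cdot 1 \cdot 6 - 1\right) 15 = \left(0 \cdot 6 - 1\right) 15 = \left(0 - 1\right) 15 = \left(-1\right) 15 = -15$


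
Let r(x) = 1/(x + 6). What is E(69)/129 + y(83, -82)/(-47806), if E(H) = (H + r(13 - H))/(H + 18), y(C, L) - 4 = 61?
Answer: 32102036/6706584225 ≈ 0.0047866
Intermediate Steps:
y(C, L) = 65 (y(C, L) = 4 + 61 = 65)
r(x) = 1/(6 + x)
E(H) = (H + 1/(19 - H))/(18 + H) (E(H) = (H + 1/(6 + (13 - H)))/(H + 18) = (H + 1/(19 - H))/(18 + H))
E(69)/129 + y(83, -82)/(-47806) = ((-1 + 69*(-19 + 69))/((-19 + 69)*(18 + 69)))/129 + 65/(-47806) = ((-1 + 69*50)/(50*87))*(1/129) + 65*(-1/47806) = ((1/50)*(1/87)*(-1 + 3450))*(1/129) - 65/47806 = ((1/50)*(1/87)*3449)*(1/129) - 65/47806 = (3449/4350)*(1/129) - 65/47806 = 3449/561150 - 65/47806 = 32102036/6706584225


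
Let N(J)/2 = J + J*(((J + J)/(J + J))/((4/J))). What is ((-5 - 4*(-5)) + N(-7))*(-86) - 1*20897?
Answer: -23090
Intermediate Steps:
N(J) = J²/2 + 2*J (N(J) = 2*(J + J*(((J + J)/(J + J))/((4/J)))) = 2*(J + J*(((2*J)/((2*J)))*(J/4))) = 2*(J + J*(((2*J)*(1/(2*J)))*(J/4))) = 2*(J + J*(1*(J/4))) = 2*(J + J*(J/4)) = 2*(J + J²/4) = J²/2 + 2*J)
((-5 - 4*(-5)) + N(-7))*(-86) - 1*20897 = ((-5 - 4*(-5)) + (½)*(-7)*(4 - 7))*(-86) - 1*20897 = ((-5 + 20) + (½)*(-7)*(-3))*(-86) - 20897 = (15 + 21/2)*(-86) - 20897 = (51/2)*(-86) - 20897 = -2193 - 20897 = -23090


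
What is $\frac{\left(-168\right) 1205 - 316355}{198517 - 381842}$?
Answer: $\frac{103759}{36665} \approx 2.8299$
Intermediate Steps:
$\frac{\left(-168\right) 1205 - 316355}{198517 - 381842} = \frac{-202440 - 316355}{-183325} = \left(-518795\right) \left(- \frac{1}{183325}\right) = \frac{103759}{36665}$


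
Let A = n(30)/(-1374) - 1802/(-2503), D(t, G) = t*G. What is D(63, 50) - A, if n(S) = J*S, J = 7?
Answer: 1805213997/573187 ≈ 3149.4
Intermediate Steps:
D(t, G) = G*t
n(S) = 7*S
A = 325053/573187 (A = (7*30)/(-1374) - 1802/(-2503) = 210*(-1/1374) - 1802*(-1/2503) = -35/229 + 1802/2503 = 325053/573187 ≈ 0.56710)
D(63, 50) - A = 50*63 - 1*325053/573187 = 3150 - 325053/573187 = 1805213997/573187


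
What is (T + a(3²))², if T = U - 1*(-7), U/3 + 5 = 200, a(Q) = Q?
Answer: 361201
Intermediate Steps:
U = 585 (U = -15 + 3*200 = -15 + 600 = 585)
T = 592 (T = 585 - 1*(-7) = 585 + 7 = 592)
(T + a(3²))² = (592 + 3²)² = (592 + 9)² = 601² = 361201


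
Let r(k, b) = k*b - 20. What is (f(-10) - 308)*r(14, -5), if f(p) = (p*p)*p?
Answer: 117720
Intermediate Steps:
f(p) = p**3 (f(p) = p**2*p = p**3)
r(k, b) = -20 + b*k (r(k, b) = b*k - 20 = -20 + b*k)
(f(-10) - 308)*r(14, -5) = ((-10)**3 - 308)*(-20 - 5*14) = (-1000 - 308)*(-20 - 70) = -1308*(-90) = 117720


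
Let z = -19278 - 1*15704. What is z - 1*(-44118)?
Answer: 9136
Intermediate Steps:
z = -34982 (z = -19278 - 15704 = -34982)
z - 1*(-44118) = -34982 - 1*(-44118) = -34982 + 44118 = 9136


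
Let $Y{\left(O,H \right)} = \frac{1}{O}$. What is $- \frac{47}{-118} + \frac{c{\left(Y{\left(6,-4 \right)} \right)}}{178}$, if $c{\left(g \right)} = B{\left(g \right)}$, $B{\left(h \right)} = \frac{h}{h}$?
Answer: $\frac{2121}{5251} \approx 0.40392$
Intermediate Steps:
$B{\left(h \right)} = 1$
$c{\left(g \right)} = 1$
$- \frac{47}{-118} + \frac{c{\left(Y{\left(6,-4 \right)} \right)}}{178} = - \frac{47}{-118} + 1 \cdot \frac{1}{178} = \left(-47\right) \left(- \frac{1}{118}\right) + 1 \cdot \frac{1}{178} = \frac{47}{118} + \frac{1}{178} = \frac{2121}{5251}$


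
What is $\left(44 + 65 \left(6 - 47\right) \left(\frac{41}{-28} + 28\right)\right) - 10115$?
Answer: $- \frac{2262083}{28} \approx -80789.0$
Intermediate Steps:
$\left(44 + 65 \left(6 - 47\right) \left(\frac{41}{-28} + 28\right)\right) - 10115 = \left(44 + 65 \left(- 41 \left(41 \left(- \frac{1}{28}\right) + 28\right)\right)\right) - 10115 = \left(44 + 65 \left(- 41 \left(- \frac{41}{28} + 28\right)\right)\right) - 10115 = \left(44 + 65 \left(\left(-41\right) \frac{743}{28}\right)\right) - 10115 = \left(44 + 65 \left(- \frac{30463}{28}\right)\right) - 10115 = \left(44 - \frac{1980095}{28}\right) - 10115 = - \frac{1978863}{28} - 10115 = - \frac{2262083}{28}$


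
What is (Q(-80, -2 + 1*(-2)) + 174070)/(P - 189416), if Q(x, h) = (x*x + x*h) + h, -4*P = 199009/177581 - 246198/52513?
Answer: -6743542736110632/7065419204132771 ≈ -0.95444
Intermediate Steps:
P = 33269527421/37301244212 (P = -(199009/177581 - 246198/52513)/4 = -¼*(-33269527421/9325311053) = 33269527421/37301244212 ≈ 0.89191)
Q(x, h) = h + x² + h*x (Q(x, h) = (x² + h*x) + h = h + x² + h*x)
(Q(-80, -2 + 1*(-2)) + 174070)/(P - 189416) = (((-2 + 1*(-2)) + (-80)² + (-2 + 1*(-2))*(-80)) + 174070)/(33269527421/37301244212 - 189416) = (((-2 - 2) + 6400 + (-2 - 2)*(-80)) + 174070)/(-7065419204132771/37301244212) = ((-4 + 6400 - 4*(-80)) + 174070)*(-37301244212/7065419204132771) = ((-4 + 6400 + 320) + 174070)*(-37301244212/7065419204132771) = (6716 + 174070)*(-37301244212/7065419204132771) = 180786*(-37301244212/7065419204132771) = -6743542736110632/7065419204132771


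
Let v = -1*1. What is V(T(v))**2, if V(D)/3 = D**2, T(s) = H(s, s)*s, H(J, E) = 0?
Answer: 0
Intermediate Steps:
v = -1
T(s) = 0 (T(s) = 0*s = 0)
V(D) = 3*D**2
V(T(v))**2 = (3*0**2)**2 = (3*0)**2 = 0**2 = 0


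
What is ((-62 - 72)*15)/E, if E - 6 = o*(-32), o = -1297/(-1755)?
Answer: 1763775/15487 ≈ 113.89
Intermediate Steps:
o = 1297/1755 (o = -1297*(-1/1755) = 1297/1755 ≈ 0.73903)
E = -30974/1755 (E = 6 + (1297/1755)*(-32) = 6 - 41504/1755 = -30974/1755 ≈ -17.649)
((-62 - 72)*15)/E = ((-62 - 72)*15)/(-30974/1755) = -134*15*(-1755/30974) = -2010*(-1755/30974) = 1763775/15487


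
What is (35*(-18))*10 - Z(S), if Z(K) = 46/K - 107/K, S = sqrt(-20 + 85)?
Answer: -6300 + 61*sqrt(65)/65 ≈ -6292.4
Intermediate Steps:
S = sqrt(65) ≈ 8.0623
Z(K) = -61/K
(35*(-18))*10 - Z(S) = (35*(-18))*10 - (-61)/(sqrt(65)) = -630*10 - (-61)*sqrt(65)/65 = -6300 - (-61)*sqrt(65)/65 = -6300 + 61*sqrt(65)/65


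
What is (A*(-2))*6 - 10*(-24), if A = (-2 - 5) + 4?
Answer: 276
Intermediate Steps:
A = -3 (A = -7 + 4 = -3)
(A*(-2))*6 - 10*(-24) = -3*(-2)*6 - 10*(-24) = 6*6 + 240 = 36 + 240 = 276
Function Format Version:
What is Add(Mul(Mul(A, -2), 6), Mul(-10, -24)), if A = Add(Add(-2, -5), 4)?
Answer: 276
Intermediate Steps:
A = -3 (A = Add(-7, 4) = -3)
Add(Mul(Mul(A, -2), 6), Mul(-10, -24)) = Add(Mul(Mul(-3, -2), 6), Mul(-10, -24)) = Add(Mul(6, 6), 240) = Add(36, 240) = 276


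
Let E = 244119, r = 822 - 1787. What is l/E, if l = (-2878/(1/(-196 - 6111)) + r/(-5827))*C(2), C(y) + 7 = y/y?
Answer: -211538119014/474160471 ≈ -446.13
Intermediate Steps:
r = -965
C(y) = -6 (C(y) = -7 + y/y = -7 + 1 = -6)
l = -634614357042/5827 (l = (-2878/(1/(-196 - 6111)) - 965/(-5827))*(-6) = (-2878/(1/(-6307)) - 965*(-1/5827))*(-6) = (-2878/(-1/6307) + 965/5827)*(-6) = (-2878*(-6307) + 965/5827)*(-6) = (18151546 + 965/5827)*(-6) = (105769059507/5827)*(-6) = -634614357042/5827 ≈ -1.0891e+8)
l/E = -634614357042/5827/244119 = -634614357042/5827*1/244119 = -211538119014/474160471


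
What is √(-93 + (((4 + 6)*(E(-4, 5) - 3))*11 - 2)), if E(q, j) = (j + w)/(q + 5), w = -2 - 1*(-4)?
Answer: √345 ≈ 18.574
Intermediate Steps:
w = 2 (w = -2 + 4 = 2)
E(q, j) = (2 + j)/(5 + q) (E(q, j) = (j + 2)/(q + 5) = (2 + j)/(5 + q))
√(-93 + (((4 + 6)*(E(-4, 5) - 3))*11 - 2)) = √(-93 + (((4 + 6)*((2 + 5)/(5 - 4) - 3))*11 - 2)) = √(-93 + ((10*(7/1 - 3))*11 - 2)) = √(-93 + ((10*(1*7 - 3))*11 - 2)) = √(-93 + ((10*(7 - 3))*11 - 2)) = √(-93 + ((10*4)*11 - 2)) = √(-93 + (40*11 - 2)) = √(-93 + (440 - 2)) = √(-93 + 438) = √345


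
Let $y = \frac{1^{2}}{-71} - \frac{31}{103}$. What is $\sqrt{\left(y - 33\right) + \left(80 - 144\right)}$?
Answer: $\frac{i \sqrt{5204406145}}{7313} \approx 9.8648 i$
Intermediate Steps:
$y = - \frac{2304}{7313}$ ($y = 1 \left(- \frac{1}{71}\right) - \frac{31}{103} = - \frac{1}{71} - \frac{31}{103} = - \frac{2304}{7313} \approx -0.31506$)
$\sqrt{\left(y - 33\right) + \left(80 - 144\right)} = \sqrt{\left(- \frac{2304}{7313} - 33\right) + \left(80 - 144\right)} = \sqrt{\left(- \frac{2304}{7313} - 33\right) - 64} = \sqrt{- \frac{243633}{7313} - 64} = \sqrt{- \frac{711665}{7313}} = \frac{i \sqrt{5204406145}}{7313}$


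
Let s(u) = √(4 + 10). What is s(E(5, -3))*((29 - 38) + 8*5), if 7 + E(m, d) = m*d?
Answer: 31*√14 ≈ 115.99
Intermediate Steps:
E(m, d) = -7 + d*m (E(m, d) = -7 + m*d = -7 + d*m)
s(u) = √14
s(E(5, -3))*((29 - 38) + 8*5) = √14*((29 - 38) + 8*5) = √14*(-9 + 40) = √14*31 = 31*√14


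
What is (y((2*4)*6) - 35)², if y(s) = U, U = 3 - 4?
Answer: 1296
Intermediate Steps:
U = -1
y(s) = -1
(y((2*4)*6) - 35)² = (-1 - 35)² = (-36)² = 1296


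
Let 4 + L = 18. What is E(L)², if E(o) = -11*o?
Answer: 23716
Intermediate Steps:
L = 14 (L = -4 + 18 = 14)
E(L)² = (-11*14)² = (-154)² = 23716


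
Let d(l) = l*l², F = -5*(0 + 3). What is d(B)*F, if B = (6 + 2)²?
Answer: -3932160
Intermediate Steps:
B = 64 (B = 8² = 64)
F = -15 (F = -5*3 = -15)
d(l) = l³
d(B)*F = 64³*(-15) = 262144*(-15) = -3932160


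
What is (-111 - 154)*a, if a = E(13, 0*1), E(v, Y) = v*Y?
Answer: 0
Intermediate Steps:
E(v, Y) = Y*v
a = 0 (a = (0*1)*13 = 0*13 = 0)
(-111 - 154)*a = (-111 - 154)*0 = -265*0 = 0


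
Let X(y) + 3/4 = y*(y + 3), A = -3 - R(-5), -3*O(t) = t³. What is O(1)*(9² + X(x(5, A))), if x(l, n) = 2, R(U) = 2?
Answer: -361/12 ≈ -30.083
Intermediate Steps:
O(t) = -t³/3
A = -5 (A = -3 - 1*2 = -3 - 2 = -5)
X(y) = -¾ + y*(3 + y) (X(y) = -¾ + y*(y + 3) = -¾ + y*(3 + y))
O(1)*(9² + X(x(5, A))) = (-⅓*1³)*(9² + (-¾ + 2² + 3*2)) = (-⅓*1)*(81 + (-¾ + 4 + 6)) = -(81 + 37/4)/3 = -⅓*361/4 = -361/12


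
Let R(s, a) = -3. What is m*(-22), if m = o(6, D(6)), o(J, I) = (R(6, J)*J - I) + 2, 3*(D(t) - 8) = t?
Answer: 572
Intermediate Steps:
D(t) = 8 + t/3
o(J, I) = 2 - I - 3*J (o(J, I) = (-3*J - I) + 2 = (-I - 3*J) + 2 = 2 - I - 3*J)
m = -26 (m = 2 - (8 + (⅓)*6) - 3*6 = 2 - (8 + 2) - 18 = 2 - 1*10 - 18 = 2 - 10 - 18 = -26)
m*(-22) = -26*(-22) = 572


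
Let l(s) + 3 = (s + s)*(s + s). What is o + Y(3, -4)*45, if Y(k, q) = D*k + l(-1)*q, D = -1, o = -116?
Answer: -431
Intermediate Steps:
l(s) = -3 + 4*s**2 (l(s) = -3 + (s + s)*(s + s) = -3 + (2*s)*(2*s) = -3 + 4*s**2)
Y(k, q) = q - k (Y(k, q) = -k + (-3 + 4*(-1)**2)*q = -k + (-3 + 4*1)*q = -k + (-3 + 4)*q = -k + 1*q = -k + q = q - k)
o + Y(3, -4)*45 = -116 + (-4 - 1*3)*45 = -116 + (-4 - 3)*45 = -116 - 7*45 = -116 - 315 = -431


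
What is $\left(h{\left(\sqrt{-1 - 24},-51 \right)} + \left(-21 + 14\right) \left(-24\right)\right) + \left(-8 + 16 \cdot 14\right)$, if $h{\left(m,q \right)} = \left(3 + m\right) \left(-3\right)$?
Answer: $375 - 15 i \approx 375.0 - 15.0 i$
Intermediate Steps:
$h{\left(m,q \right)} = -9 - 3 m$
$\left(h{\left(\sqrt{-1 - 24},-51 \right)} + \left(-21 + 14\right) \left(-24\right)\right) + \left(-8 + 16 \cdot 14\right) = \left(\left(-9 - 3 \sqrt{-1 - 24}\right) + \left(-21 + 14\right) \left(-24\right)\right) + \left(-8 + 16 \cdot 14\right) = \left(\left(-9 - 3 \sqrt{-25}\right) - -168\right) + \left(-8 + 224\right) = \left(\left(-9 - 3 \cdot 5 i\right) + 168\right) + 216 = \left(\left(-9 - 15 i\right) + 168\right) + 216 = \left(159 - 15 i\right) + 216 = 375 - 15 i$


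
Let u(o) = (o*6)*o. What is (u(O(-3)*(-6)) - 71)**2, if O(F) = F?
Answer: 3508129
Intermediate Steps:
u(o) = 6*o**2 (u(o) = (6*o)*o = 6*o**2)
(u(O(-3)*(-6)) - 71)**2 = (6*(-3*(-6))**2 - 71)**2 = (6*18**2 - 71)**2 = (6*324 - 71)**2 = (1944 - 71)**2 = 1873**2 = 3508129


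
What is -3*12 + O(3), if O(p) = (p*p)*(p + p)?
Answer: 18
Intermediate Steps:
O(p) = 2*p**3 (O(p) = p**2*(2*p) = 2*p**3)
-3*12 + O(3) = -3*12 + 2*3**3 = -36 + 2*27 = -36 + 54 = 18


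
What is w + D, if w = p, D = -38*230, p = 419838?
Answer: 411098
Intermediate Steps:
D = -8740
w = 419838
w + D = 419838 - 8740 = 411098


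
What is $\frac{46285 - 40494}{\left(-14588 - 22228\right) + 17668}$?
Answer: $- \frac{5791}{19148} \approx -0.30243$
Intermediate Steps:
$\frac{46285 - 40494}{\left(-14588 - 22228\right) + 17668} = \frac{5791}{\left(-14588 - 22228\right) + 17668} = \frac{5791}{-36816 + 17668} = \frac{5791}{-19148} = 5791 \left(- \frac{1}{19148}\right) = - \frac{5791}{19148}$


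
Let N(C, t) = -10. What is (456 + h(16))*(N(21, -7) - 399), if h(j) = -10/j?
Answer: -1489987/8 ≈ -1.8625e+5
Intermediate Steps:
(456 + h(16))*(N(21, -7) - 399) = (456 - 10/16)*(-10 - 399) = (456 - 10*1/16)*(-409) = (456 - 5/8)*(-409) = (3643/8)*(-409) = -1489987/8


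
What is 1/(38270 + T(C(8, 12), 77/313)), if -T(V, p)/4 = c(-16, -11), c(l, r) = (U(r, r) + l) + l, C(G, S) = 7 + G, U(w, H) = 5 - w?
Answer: 1/38334 ≈ 2.6086e-5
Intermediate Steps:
c(l, r) = 5 - r + 2*l (c(l, r) = ((5 - r) + l) + l = (5 + l - r) + l = 5 - r + 2*l)
T(V, p) = 64 (T(V, p) = -4*(5 - 1*(-11) + 2*(-16)) = -4*(5 + 11 - 32) = -4*(-16) = 64)
1/(38270 + T(C(8, 12), 77/313)) = 1/(38270 + 64) = 1/38334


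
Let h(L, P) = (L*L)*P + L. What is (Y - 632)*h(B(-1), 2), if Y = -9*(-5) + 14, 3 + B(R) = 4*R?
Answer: -52143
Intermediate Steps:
B(R) = -3 + 4*R
Y = 59 (Y = 45 + 14 = 59)
h(L, P) = L + P*L**2 (h(L, P) = L**2*P + L = P*L**2 + L = L + P*L**2)
(Y - 632)*h(B(-1), 2) = (59 - 632)*((-3 + 4*(-1))*(1 + (-3 + 4*(-1))*2)) = -573*(-3 - 4)*(1 + (-3 - 4)*2) = -(-4011)*(1 - 7*2) = -(-4011)*(1 - 14) = -(-4011)*(-13) = -573*91 = -52143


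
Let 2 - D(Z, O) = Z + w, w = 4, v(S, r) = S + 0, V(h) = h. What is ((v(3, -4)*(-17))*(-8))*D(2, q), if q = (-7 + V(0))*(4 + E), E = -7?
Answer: -1632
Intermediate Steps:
v(S, r) = S
q = 21 (q = (-7 + 0)*(4 - 7) = -7*(-3) = 21)
D(Z, O) = -2 - Z (D(Z, O) = 2 - (Z + 4) = 2 - (4 + Z) = 2 + (-4 - Z) = -2 - Z)
((v(3, -4)*(-17))*(-8))*D(2, q) = ((3*(-17))*(-8))*(-2 - 1*2) = (-51*(-8))*(-2 - 2) = 408*(-4) = -1632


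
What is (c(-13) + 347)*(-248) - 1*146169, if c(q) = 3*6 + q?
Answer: -233465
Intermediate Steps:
c(q) = 18 + q
(c(-13) + 347)*(-248) - 1*146169 = ((18 - 13) + 347)*(-248) - 1*146169 = (5 + 347)*(-248) - 146169 = 352*(-248) - 146169 = -87296 - 146169 = -233465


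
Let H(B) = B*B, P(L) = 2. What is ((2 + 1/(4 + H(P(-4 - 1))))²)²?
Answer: 83521/4096 ≈ 20.391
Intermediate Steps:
H(B) = B²
((2 + 1/(4 + H(P(-4 - 1))))²)² = ((2 + 1/(4 + 2²))²)² = ((2 + 1/(4 + 4))²)² = ((2 + 1/8)²)² = ((2 + ⅛)²)² = ((17/8)²)² = (289/64)² = 83521/4096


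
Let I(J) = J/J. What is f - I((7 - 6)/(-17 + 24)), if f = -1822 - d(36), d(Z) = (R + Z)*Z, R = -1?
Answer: -3083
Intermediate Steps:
d(Z) = Z*(-1 + Z) (d(Z) = (-1 + Z)*Z = Z*(-1 + Z))
I(J) = 1
f = -3082 (f = -1822 - 36*(-1 + 36) = -1822 - 36*35 = -1822 - 1*1260 = -1822 - 1260 = -3082)
f - I((7 - 6)/(-17 + 24)) = -3082 - 1*1 = -3082 - 1 = -3083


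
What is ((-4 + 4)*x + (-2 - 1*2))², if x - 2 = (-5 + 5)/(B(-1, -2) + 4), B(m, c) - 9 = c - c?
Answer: 16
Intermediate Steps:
B(m, c) = 9 (B(m, c) = 9 + (c - c) = 9 + 0 = 9)
x = 2 (x = 2 + (-5 + 5)/(9 + 4) = 2 + 0/13 = 2 + 0*(1/13) = 2 + 0 = 2)
((-4 + 4)*x + (-2 - 1*2))² = ((-4 + 4)*2 + (-2 - 1*2))² = (0*2 + (-2 - 2))² = (0 - 4)² = (-4)² = 16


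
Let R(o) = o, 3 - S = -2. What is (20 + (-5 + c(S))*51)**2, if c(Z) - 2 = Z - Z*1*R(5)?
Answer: 1329409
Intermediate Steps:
S = 5 (S = 3 - 1*(-2) = 3 + 2 = 5)
c(Z) = 2 - 4*Z (c(Z) = 2 + (Z - Z*1*5) = 2 + (Z - Z*5) = 2 + (Z - 5*Z) = 2 - 4*Z)
(20 + (-5 + c(S))*51)**2 = (20 + (-5 + (2 - 4*5))*51)**2 = (20 + (-5 + (2 - 20))*51)**2 = (20 + (-5 - 18)*51)**2 = (20 - 23*51)**2 = (20 - 1173)**2 = (-1153)**2 = 1329409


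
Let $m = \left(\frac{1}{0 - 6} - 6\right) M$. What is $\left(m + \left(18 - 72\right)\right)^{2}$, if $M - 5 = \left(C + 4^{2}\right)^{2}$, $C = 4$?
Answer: $\frac{26040609}{4} \approx 6.5102 \cdot 10^{6}$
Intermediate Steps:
$M = 405$ ($M = 5 + \left(4 + 4^{2}\right)^{2} = 5 + \left(4 + 16\right)^{2} = 5 + 20^{2} = 5 + 400 = 405$)
$m = - \frac{4995}{2}$ ($m = \left(\frac{1}{0 - 6} - 6\right) 405 = \left(\frac{1}{-6} - 6\right) 405 = \left(- \frac{1}{6} - 6\right) 405 = \left(- \frac{37}{6}\right) 405 = - \frac{4995}{2} \approx -2497.5$)
$\left(m + \left(18 - 72\right)\right)^{2} = \left(- \frac{4995}{2} + \left(18 - 72\right)\right)^{2} = \left(- \frac{4995}{2} - 54\right)^{2} = \left(- \frac{5103}{2}\right)^{2} = \frac{26040609}{4}$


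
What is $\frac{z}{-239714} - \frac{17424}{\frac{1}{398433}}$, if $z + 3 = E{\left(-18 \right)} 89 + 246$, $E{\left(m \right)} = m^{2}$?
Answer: $- \frac{1664165685283767}{239714} \approx -6.9423 \cdot 10^{9}$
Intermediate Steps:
$z = 29079$ ($z = -3 + \left(\left(-18\right)^{2} \cdot 89 + 246\right) = -3 + \left(324 \cdot 89 + 246\right) = -3 + \left(28836 + 246\right) = -3 + 29082 = 29079$)
$\frac{z}{-239714} - \frac{17424}{\frac{1}{398433}} = \frac{29079}{-239714} - \frac{17424}{\frac{1}{398433}} = 29079 \left(- \frac{1}{239714}\right) - 17424 \frac{1}{\frac{1}{398433}} = - \frac{29079}{239714} - 6942296592 = - \frac{1664165685283767}{239714}$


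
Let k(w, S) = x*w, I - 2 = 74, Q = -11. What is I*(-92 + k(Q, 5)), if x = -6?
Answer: -1976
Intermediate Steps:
I = 76 (I = 2 + 74 = 76)
k(w, S) = -6*w
I*(-92 + k(Q, 5)) = 76*(-92 - 6*(-11)) = 76*(-92 + 66) = 76*(-26) = -1976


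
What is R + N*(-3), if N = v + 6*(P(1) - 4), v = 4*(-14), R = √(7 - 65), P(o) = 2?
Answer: 204 + I*√58 ≈ 204.0 + 7.6158*I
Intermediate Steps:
R = I*√58 (R = √(-58) = I*√58 ≈ 7.6158*I)
v = -56
N = -68 (N = -56 + 6*(2 - 4) = -56 + 6*(-2) = -56 - 12 = -68)
R + N*(-3) = I*√58 - 68*(-3) = I*√58 + 204 = 204 + I*√58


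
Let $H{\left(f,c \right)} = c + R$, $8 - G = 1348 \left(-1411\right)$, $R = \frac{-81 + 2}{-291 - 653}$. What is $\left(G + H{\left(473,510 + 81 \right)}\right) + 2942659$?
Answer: $\frac{4573950063}{944} \approx 4.8453 \cdot 10^{6}$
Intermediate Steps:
$R = \frac{79}{944}$ ($R = - \frac{79}{-944} = \left(-79\right) \left(- \frac{1}{944}\right) = \frac{79}{944} \approx 0.083686$)
$G = 1902036$ ($G = 8 - 1348 \left(-1411\right) = 8 - -1902028 = 8 + 1902028 = 1902036$)
$H{\left(f,c \right)} = \frac{79}{944} + c$ ($H{\left(f,c \right)} = c + \frac{79}{944} = \frac{79}{944} + c$)
$\left(G + H{\left(473,510 + 81 \right)}\right) + 2942659 = \left(1902036 + \left(\frac{79}{944} + \left(510 + 81\right)\right)\right) + 2942659 = \left(1902036 + \left(\frac{79}{944} + 591\right)\right) + 2942659 = \left(1902036 + \frac{557983}{944}\right) + 2942659 = \frac{1796079967}{944} + 2942659 = \frac{4573950063}{944}$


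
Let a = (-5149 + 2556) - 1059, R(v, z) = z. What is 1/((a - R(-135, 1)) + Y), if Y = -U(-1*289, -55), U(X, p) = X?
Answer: -1/3364 ≈ -0.00029727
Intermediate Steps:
a = -3652 (a = -2593 - 1059 = -3652)
Y = 289 (Y = -(-1)*289 = -1*(-289) = 289)
1/((a - R(-135, 1)) + Y) = 1/((-3652 - 1*1) + 289) = 1/((-3652 - 1) + 289) = 1/(-3653 + 289) = 1/(-3364) = -1/3364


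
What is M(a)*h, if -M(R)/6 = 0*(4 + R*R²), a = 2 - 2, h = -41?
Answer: 0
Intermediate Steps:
a = 0
M(R) = 0 (M(R) = -0*(4 + R*R²) = -0*(4 + R³) = -6*0 = 0)
M(a)*h = 0*(-41) = 0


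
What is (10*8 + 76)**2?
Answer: 24336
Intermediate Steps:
(10*8 + 76)**2 = (80 + 76)**2 = 156**2 = 24336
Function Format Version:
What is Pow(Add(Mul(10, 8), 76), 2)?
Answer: 24336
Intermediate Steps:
Pow(Add(Mul(10, 8), 76), 2) = Pow(Add(80, 76), 2) = Pow(156, 2) = 24336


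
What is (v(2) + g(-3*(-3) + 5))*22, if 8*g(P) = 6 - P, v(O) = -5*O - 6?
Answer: -374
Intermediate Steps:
v(O) = -6 - 5*O
g(P) = ¾ - P/8 (g(P) = (6 - P)/8 = ¾ - P/8)
(v(2) + g(-3*(-3) + 5))*22 = ((-6 - 5*2) + (¾ - (-3*(-3) + 5)/8))*22 = ((-6 - 10) + (¾ - (9 + 5)/8))*22 = (-16 + (¾ - ⅛*14))*22 = (-16 + (¾ - 7/4))*22 = (-16 - 1)*22 = -17*22 = -374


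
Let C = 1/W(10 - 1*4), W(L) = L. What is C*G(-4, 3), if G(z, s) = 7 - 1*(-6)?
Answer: 13/6 ≈ 2.1667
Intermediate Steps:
G(z, s) = 13 (G(z, s) = 7 + 6 = 13)
C = ⅙ (C = 1/(10 - 1*4) = 1/(10 - 4) = 1/6 = ⅙ ≈ 0.16667)
C*G(-4, 3) = (⅙)*13 = 13/6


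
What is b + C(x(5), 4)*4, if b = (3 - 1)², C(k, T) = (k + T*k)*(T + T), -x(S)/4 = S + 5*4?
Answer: -15996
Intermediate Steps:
x(S) = -80 - 4*S (x(S) = -4*(S + 5*4) = -4*(S + 20) = -4*(20 + S) = -80 - 4*S)
C(k, T) = 2*T*(k + T*k) (C(k, T) = (k + T*k)*(2*T) = 2*T*(k + T*k))
b = 4 (b = 2² = 4)
b + C(x(5), 4)*4 = 4 + (2*4*(-80 - 4*5)*(1 + 4))*4 = 4 + (2*4*(-80 - 20)*5)*4 = 4 + (2*4*(-100)*5)*4 = 4 - 4000*4 = 4 - 16000 = -15996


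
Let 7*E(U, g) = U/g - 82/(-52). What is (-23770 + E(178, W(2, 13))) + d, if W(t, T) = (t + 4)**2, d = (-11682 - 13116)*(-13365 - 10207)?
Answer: 68388218371/117 ≈ 5.8451e+8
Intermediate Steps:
d = 584538456 (d = -24798*(-23572) = 584538456)
W(t, T) = (4 + t)**2
E(U, g) = 41/182 + U/(7*g) (E(U, g) = (U/g - 82/(-52))/7 = (U/g - 82*(-1/52))/7 = (U/g + 41/26)/7 = (41/26 + U/g)/7 = 41/182 + U/(7*g))
(-23770 + E(178, W(2, 13))) + d = (-23770 + (41/182 + (1/7)*178/(4 + 2)**2)) + 584538456 = (-23770 + (41/182 + (1/7)*178/6**2)) + 584538456 = (-23770 + (41/182 + (1/7)*178/36)) + 584538456 = (-23770 + (41/182 + (1/7)*178*(1/36))) + 584538456 = (-23770 + (41/182 + 89/126)) + 584538456 = (-23770 + 109/117) + 584538456 = -2780981/117 + 584538456 = 68388218371/117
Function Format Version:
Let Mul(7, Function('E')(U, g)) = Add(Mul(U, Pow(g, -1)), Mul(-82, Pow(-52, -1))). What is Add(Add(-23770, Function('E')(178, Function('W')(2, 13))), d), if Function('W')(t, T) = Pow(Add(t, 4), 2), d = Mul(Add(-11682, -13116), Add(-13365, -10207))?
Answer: Rational(68388218371, 117) ≈ 5.8451e+8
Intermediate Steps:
d = 584538456 (d = Mul(-24798, -23572) = 584538456)
Function('W')(t, T) = Pow(Add(4, t), 2)
Function('E')(U, g) = Add(Rational(41, 182), Mul(Rational(1, 7), U, Pow(g, -1))) (Function('E')(U, g) = Mul(Rational(1, 7), Add(Mul(U, Pow(g, -1)), Mul(-82, Pow(-52, -1)))) = Mul(Rational(1, 7), Add(Mul(U, Pow(g, -1)), Mul(-82, Rational(-1, 52)))) = Mul(Rational(1, 7), Add(Mul(U, Pow(g, -1)), Rational(41, 26))) = Mul(Rational(1, 7), Add(Rational(41, 26), Mul(U, Pow(g, -1)))) = Add(Rational(41, 182), Mul(Rational(1, 7), U, Pow(g, -1))))
Add(Add(-23770, Function('E')(178, Function('W')(2, 13))), d) = Add(Add(-23770, Add(Rational(41, 182), Mul(Rational(1, 7), 178, Pow(Pow(Add(4, 2), 2), -1)))), 584538456) = Add(Add(-23770, Add(Rational(41, 182), Mul(Rational(1, 7), 178, Pow(Pow(6, 2), -1)))), 584538456) = Add(Add(-23770, Add(Rational(41, 182), Mul(Rational(1, 7), 178, Pow(36, -1)))), 584538456) = Add(Add(-23770, Add(Rational(41, 182), Mul(Rational(1, 7), 178, Rational(1, 36)))), 584538456) = Add(Add(-23770, Add(Rational(41, 182), Rational(89, 126))), 584538456) = Add(Add(-23770, Rational(109, 117)), 584538456) = Add(Rational(-2780981, 117), 584538456) = Rational(68388218371, 117)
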